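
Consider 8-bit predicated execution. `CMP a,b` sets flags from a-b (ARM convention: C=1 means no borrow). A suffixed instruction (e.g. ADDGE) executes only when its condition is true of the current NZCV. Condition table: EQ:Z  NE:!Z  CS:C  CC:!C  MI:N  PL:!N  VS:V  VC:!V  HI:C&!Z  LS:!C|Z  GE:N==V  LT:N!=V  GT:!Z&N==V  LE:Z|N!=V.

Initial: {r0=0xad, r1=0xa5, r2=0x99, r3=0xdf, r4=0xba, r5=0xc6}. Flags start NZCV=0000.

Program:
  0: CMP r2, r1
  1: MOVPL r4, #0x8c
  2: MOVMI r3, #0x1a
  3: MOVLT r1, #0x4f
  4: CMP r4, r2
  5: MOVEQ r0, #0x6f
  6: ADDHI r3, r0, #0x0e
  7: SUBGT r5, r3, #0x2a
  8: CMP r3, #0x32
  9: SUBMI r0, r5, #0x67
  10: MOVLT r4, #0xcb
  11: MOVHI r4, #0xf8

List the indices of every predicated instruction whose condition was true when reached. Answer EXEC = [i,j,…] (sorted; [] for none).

EXEC = [2,3,6,7,9,10,11]

[0] flags=1000 → (cmp)
[1] flags=1000 PL?F → skip
[2] flags=1000 MI?T → r3=0x1a
[3] flags=1000 LT?T → r1=0x4f
[4] flags=0010 → (cmp)
[5] flags=0010 EQ?F → skip
[6] flags=0010 HI?T → r3=0xbb
[7] flags=0010 GT?T → r5=0x91
[8] flags=1010 → (cmp)
[9] flags=1010 MI?T → r0=0x2a
[10] flags=1010 LT?T → r4=0xcb
[11] flags=1010 HI?T → r4=0xf8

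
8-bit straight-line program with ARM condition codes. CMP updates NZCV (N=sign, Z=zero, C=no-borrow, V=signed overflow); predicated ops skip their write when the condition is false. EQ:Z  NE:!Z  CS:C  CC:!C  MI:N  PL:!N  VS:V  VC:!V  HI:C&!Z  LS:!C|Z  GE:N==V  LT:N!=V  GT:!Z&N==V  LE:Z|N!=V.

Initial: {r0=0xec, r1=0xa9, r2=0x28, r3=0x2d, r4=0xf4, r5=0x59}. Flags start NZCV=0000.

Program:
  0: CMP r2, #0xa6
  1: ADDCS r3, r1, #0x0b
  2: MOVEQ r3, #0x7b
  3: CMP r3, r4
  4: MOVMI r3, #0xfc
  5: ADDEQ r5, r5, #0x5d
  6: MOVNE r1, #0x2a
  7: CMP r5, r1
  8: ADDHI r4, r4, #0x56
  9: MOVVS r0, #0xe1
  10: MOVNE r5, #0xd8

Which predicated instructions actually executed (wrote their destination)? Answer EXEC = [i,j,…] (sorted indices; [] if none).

0: ✓ CMP  NZCV=1001
1: · ADDCS
2: · MOVEQ
3: ✓ CMP  NZCV=0000
4: · MOVMI
5: · ADDEQ
6: ✓ MOVNE  r1←0x2a
7: ✓ CMP  NZCV=0010
8: ✓ ADDHI  r4←0x4a
9: · MOVVS
10: ✓ MOVNE  r5←0xd8

EXEC = [6,8,10]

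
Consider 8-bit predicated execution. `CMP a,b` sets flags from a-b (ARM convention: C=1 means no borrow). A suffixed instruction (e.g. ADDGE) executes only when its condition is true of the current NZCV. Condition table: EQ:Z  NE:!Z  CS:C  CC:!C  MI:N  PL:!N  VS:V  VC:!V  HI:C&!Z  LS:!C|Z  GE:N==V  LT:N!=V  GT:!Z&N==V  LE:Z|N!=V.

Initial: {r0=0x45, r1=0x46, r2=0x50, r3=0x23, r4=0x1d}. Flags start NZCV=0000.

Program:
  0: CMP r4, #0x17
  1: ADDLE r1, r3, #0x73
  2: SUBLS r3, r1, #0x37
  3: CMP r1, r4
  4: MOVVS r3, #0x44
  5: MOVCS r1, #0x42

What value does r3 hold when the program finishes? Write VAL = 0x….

VAL = 0x23

0: ✓ CMP  NZCV=0010
1: · ADDLE
2: · SUBLS
3: ✓ CMP  NZCV=0010
4: · MOVVS
5: ✓ MOVCS  r1←0x42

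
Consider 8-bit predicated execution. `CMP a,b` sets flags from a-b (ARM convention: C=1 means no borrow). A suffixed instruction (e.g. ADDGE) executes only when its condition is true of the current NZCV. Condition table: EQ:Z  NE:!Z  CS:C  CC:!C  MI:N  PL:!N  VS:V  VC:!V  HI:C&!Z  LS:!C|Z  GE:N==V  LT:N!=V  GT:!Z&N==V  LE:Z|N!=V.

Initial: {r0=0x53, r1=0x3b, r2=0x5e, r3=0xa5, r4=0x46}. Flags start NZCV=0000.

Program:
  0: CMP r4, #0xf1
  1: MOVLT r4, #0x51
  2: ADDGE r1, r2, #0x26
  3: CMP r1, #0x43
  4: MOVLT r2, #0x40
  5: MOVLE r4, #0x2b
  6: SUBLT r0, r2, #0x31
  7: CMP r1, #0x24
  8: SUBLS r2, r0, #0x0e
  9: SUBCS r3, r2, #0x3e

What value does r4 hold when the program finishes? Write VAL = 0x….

[0] flags=0000 → (cmp)
[1] flags=0000 LT?F → skip
[2] flags=0000 GE?T → r1=0x84
[3] flags=0011 → (cmp)
[4] flags=0011 LT?T → r2=0x40
[5] flags=0011 LE?T → r4=0x2b
[6] flags=0011 LT?T → r0=0x0f
[7] flags=0011 → (cmp)
[8] flags=0011 LS?F → skip
[9] flags=0011 CS?T → r3=0x02

VAL = 0x2b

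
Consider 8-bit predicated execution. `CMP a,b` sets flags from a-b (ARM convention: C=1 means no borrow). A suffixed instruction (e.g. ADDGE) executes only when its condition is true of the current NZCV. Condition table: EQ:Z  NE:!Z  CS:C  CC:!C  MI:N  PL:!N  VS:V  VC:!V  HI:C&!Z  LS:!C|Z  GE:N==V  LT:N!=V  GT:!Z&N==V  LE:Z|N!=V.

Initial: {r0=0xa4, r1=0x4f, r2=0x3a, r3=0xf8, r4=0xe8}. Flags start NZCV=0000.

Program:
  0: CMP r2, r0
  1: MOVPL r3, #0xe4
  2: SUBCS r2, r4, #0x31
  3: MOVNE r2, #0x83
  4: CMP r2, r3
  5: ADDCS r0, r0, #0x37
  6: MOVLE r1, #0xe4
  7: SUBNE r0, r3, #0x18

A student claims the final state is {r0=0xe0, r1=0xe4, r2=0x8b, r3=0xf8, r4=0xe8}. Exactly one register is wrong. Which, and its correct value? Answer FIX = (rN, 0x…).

0: ✓ CMP  NZCV=1001
1: · MOVPL
2: · SUBCS
3: ✓ MOVNE  r2←0x83
4: ✓ CMP  NZCV=1000
5: · ADDCS
6: ✓ MOVLE  r1←0xe4
7: ✓ SUBNE  r0←0xe0

FIX = (r2, 0x83)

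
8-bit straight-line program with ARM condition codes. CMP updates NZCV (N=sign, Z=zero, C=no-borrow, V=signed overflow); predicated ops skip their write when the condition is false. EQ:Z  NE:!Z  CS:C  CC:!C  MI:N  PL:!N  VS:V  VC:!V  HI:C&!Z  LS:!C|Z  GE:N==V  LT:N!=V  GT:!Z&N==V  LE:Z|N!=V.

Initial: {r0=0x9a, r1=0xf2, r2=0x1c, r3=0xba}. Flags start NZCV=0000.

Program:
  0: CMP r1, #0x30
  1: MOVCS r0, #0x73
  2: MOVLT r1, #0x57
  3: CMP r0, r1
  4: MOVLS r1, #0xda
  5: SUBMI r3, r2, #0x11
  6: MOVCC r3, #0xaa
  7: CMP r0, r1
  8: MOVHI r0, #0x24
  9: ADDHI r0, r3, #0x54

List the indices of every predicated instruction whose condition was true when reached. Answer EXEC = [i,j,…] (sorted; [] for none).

[0] flags=1010 → (cmp)
[1] flags=1010 CS?T → r0=0x73
[2] flags=1010 LT?T → r1=0x57
[3] flags=0010 → (cmp)
[4] flags=0010 LS?F → skip
[5] flags=0010 MI?F → skip
[6] flags=0010 CC?F → skip
[7] flags=0010 → (cmp)
[8] flags=0010 HI?T → r0=0x24
[9] flags=0010 HI?T → r0=0x0e

EXEC = [1,2,8,9]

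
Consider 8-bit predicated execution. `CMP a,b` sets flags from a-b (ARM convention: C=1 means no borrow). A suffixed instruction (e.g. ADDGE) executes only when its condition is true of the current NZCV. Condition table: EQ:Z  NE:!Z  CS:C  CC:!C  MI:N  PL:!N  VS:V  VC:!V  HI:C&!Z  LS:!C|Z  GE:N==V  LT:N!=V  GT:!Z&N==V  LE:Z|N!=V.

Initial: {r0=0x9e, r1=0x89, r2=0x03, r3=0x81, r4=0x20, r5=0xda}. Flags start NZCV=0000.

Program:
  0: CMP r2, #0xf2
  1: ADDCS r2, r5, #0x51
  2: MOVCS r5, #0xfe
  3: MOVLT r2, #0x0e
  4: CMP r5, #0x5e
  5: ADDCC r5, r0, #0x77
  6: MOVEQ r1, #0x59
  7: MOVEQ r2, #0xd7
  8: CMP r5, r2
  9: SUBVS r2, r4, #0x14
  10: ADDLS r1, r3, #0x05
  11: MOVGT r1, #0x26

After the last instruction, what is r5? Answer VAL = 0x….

VAL = 0xda

0: ✓ CMP  NZCV=0000
1: · ADDCS
2: · MOVCS
3: · MOVLT
4: ✓ CMP  NZCV=0011
5: · ADDCC
6: · MOVEQ
7: · MOVEQ
8: ✓ CMP  NZCV=1010
9: · SUBVS
10: · ADDLS
11: · MOVGT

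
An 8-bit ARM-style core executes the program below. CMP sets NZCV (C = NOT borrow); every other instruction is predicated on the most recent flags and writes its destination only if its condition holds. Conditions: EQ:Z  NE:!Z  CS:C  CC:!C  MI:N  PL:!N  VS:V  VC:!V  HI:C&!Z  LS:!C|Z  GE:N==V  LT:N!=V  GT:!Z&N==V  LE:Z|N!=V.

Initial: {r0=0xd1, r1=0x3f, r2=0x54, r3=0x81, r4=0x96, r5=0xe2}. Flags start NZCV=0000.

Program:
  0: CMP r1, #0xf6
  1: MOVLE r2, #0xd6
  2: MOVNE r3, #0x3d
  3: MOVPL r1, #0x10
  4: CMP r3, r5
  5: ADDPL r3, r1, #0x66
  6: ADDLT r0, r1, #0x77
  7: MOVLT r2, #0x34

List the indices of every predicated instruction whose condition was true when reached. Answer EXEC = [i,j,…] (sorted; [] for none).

EXEC = [2,3,5]

0: ✓ CMP  NZCV=0000
1: · MOVLE
2: ✓ MOVNE  r3←0x3d
3: ✓ MOVPL  r1←0x10
4: ✓ CMP  NZCV=0000
5: ✓ ADDPL  r3←0x76
6: · ADDLT
7: · MOVLT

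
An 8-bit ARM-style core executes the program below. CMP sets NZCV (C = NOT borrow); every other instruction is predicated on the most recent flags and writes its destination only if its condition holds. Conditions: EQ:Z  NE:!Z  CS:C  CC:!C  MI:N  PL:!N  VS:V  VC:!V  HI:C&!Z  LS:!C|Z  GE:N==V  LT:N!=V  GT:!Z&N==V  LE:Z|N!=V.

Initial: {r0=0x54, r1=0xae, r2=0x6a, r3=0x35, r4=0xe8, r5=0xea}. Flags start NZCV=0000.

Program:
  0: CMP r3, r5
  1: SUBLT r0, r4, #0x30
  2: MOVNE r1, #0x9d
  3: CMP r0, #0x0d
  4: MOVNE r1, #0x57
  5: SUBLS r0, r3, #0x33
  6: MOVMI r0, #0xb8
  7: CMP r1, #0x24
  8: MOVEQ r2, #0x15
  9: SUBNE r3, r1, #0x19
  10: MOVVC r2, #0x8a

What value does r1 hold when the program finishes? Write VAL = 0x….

0: ✓ CMP  NZCV=0000
1: · SUBLT
2: ✓ MOVNE  r1←0x9d
3: ✓ CMP  NZCV=0010
4: ✓ MOVNE  r1←0x57
5: · SUBLS
6: · MOVMI
7: ✓ CMP  NZCV=0010
8: · MOVEQ
9: ✓ SUBNE  r3←0x3e
10: ✓ MOVVC  r2←0x8a

VAL = 0x57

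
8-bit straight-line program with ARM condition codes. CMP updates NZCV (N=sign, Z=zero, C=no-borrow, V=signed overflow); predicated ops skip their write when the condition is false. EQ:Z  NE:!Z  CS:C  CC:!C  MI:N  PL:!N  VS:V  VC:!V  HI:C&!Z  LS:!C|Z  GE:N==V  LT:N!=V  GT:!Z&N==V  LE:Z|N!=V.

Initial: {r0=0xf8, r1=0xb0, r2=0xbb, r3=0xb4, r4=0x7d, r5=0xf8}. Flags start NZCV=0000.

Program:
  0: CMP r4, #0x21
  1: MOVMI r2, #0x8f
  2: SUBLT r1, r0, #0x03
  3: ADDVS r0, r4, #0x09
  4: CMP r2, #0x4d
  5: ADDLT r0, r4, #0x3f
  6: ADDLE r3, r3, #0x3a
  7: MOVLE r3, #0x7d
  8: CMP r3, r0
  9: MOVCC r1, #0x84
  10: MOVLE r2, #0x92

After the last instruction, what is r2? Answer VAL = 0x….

[0] flags=0010 → (cmp)
[1] flags=0010 MI?F → skip
[2] flags=0010 LT?F → skip
[3] flags=0010 VS?F → skip
[4] flags=0011 → (cmp)
[5] flags=0011 LT?T → r0=0xbc
[6] flags=0011 LE?T → r3=0xee
[7] flags=0011 LE?T → r3=0x7d
[8] flags=1001 → (cmp)
[9] flags=1001 CC?T → r1=0x84
[10] flags=1001 LE?F → skip

VAL = 0xbb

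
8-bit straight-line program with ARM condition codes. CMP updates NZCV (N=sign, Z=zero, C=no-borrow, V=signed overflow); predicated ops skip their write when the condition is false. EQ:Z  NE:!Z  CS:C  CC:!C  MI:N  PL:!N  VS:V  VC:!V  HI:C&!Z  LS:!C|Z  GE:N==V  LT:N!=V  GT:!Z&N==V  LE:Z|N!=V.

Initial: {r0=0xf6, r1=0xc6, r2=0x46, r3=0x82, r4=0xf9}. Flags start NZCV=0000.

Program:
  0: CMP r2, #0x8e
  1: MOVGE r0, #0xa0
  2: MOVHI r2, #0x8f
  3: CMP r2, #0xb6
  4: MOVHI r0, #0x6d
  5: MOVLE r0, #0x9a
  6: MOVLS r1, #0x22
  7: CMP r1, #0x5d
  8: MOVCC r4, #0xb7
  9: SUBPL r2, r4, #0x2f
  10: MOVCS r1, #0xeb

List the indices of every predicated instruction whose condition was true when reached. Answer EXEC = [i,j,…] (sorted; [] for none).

0: ✓ CMP  NZCV=1001
1: ✓ MOVGE  r0←0xa0
2: · MOVHI
3: ✓ CMP  NZCV=1001
4: · MOVHI
5: · MOVLE
6: ✓ MOVLS  r1←0x22
7: ✓ CMP  NZCV=1000
8: ✓ MOVCC  r4←0xb7
9: · SUBPL
10: · MOVCS

EXEC = [1,6,8]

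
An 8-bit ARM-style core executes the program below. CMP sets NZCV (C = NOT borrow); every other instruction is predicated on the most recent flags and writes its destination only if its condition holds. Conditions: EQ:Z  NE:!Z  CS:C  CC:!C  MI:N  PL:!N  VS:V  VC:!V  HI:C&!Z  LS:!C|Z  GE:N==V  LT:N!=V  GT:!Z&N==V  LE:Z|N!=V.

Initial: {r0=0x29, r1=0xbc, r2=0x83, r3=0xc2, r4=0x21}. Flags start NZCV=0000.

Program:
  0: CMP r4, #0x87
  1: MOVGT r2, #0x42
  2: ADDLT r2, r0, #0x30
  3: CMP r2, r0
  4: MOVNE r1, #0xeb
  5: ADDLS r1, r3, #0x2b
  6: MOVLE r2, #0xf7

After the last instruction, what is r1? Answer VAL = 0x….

VAL = 0xeb

0: ✓ CMP  NZCV=1001
1: ✓ MOVGT  r2←0x42
2: · ADDLT
3: ✓ CMP  NZCV=0010
4: ✓ MOVNE  r1←0xeb
5: · ADDLS
6: · MOVLE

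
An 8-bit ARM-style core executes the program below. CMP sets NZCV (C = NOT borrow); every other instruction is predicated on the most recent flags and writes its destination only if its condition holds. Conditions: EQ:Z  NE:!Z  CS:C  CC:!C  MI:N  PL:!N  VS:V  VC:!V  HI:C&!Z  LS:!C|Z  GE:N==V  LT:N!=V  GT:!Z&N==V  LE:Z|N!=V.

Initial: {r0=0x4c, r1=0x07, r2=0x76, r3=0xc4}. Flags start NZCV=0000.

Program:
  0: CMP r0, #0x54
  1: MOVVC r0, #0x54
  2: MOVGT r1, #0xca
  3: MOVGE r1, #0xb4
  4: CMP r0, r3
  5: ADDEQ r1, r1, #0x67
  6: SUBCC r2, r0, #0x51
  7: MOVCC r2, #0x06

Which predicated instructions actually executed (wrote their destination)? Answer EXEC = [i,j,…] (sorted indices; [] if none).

[0] flags=1000 → (cmp)
[1] flags=1000 VC?T → r0=0x54
[2] flags=1000 GT?F → skip
[3] flags=1000 GE?F → skip
[4] flags=1001 → (cmp)
[5] flags=1001 EQ?F → skip
[6] flags=1001 CC?T → r2=0x03
[7] flags=1001 CC?T → r2=0x06

EXEC = [1,6,7]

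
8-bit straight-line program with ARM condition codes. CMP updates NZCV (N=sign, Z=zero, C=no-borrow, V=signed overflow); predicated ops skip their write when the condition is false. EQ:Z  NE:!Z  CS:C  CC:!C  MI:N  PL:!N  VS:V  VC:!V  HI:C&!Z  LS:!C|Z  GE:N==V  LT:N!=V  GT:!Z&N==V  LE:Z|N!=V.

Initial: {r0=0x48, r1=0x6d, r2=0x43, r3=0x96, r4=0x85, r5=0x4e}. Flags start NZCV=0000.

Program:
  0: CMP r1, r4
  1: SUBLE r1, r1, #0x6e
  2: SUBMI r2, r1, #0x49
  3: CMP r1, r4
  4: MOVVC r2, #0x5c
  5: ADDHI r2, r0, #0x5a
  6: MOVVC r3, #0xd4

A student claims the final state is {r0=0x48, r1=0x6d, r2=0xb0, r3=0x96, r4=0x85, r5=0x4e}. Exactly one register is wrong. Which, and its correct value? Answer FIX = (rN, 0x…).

[0] flags=1001 → (cmp)
[1] flags=1001 LE?F → skip
[2] flags=1001 MI?T → r2=0x24
[3] flags=1001 → (cmp)
[4] flags=1001 VC?F → skip
[5] flags=1001 HI?F → skip
[6] flags=1001 VC?F → skip

FIX = (r2, 0x24)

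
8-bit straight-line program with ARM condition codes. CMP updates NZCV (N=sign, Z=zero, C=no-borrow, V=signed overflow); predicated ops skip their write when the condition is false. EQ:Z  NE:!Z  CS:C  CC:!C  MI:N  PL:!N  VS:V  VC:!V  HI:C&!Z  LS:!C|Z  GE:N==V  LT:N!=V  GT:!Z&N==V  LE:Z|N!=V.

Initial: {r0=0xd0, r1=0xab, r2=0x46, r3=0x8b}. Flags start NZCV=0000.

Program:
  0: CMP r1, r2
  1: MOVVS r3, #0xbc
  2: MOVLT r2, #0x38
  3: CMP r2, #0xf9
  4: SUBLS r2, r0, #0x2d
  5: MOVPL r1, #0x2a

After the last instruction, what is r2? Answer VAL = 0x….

VAL = 0xa3

[0] flags=0011 → (cmp)
[1] flags=0011 VS?T → r3=0xbc
[2] flags=0011 LT?T → r2=0x38
[3] flags=0000 → (cmp)
[4] flags=0000 LS?T → r2=0xa3
[5] flags=0000 PL?T → r1=0x2a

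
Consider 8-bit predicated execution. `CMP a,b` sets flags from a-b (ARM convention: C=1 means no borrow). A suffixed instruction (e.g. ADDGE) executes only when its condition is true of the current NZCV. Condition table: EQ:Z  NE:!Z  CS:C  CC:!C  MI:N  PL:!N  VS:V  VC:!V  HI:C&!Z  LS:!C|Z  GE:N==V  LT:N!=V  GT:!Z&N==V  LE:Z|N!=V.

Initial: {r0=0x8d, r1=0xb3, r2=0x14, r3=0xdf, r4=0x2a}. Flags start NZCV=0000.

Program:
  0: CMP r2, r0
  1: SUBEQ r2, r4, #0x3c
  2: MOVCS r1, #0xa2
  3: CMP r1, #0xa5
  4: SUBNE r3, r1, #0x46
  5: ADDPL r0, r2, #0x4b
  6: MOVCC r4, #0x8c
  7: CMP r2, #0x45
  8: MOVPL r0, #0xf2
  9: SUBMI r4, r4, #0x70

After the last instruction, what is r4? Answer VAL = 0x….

[0] flags=1001 → (cmp)
[1] flags=1001 EQ?F → skip
[2] flags=1001 CS?F → skip
[3] flags=0010 → (cmp)
[4] flags=0010 NE?T → r3=0x6d
[5] flags=0010 PL?T → r0=0x5f
[6] flags=0010 CC?F → skip
[7] flags=1000 → (cmp)
[8] flags=1000 PL?F → skip
[9] flags=1000 MI?T → r4=0xba

VAL = 0xba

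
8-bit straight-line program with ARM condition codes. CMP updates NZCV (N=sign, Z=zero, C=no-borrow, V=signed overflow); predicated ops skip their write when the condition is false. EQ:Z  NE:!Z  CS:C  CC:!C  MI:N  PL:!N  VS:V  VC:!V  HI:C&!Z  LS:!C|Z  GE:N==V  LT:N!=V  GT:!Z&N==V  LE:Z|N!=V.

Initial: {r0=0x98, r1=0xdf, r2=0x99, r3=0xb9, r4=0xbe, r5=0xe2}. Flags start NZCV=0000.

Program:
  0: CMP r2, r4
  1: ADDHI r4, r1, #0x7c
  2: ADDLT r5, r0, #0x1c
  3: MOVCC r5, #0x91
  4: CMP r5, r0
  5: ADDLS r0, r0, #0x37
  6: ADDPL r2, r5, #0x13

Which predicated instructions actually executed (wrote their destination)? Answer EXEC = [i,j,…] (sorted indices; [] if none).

EXEC = [2,3,5]

0: ✓ CMP  NZCV=1000
1: · ADDHI
2: ✓ ADDLT  r5←0xb4
3: ✓ MOVCC  r5←0x91
4: ✓ CMP  NZCV=1000
5: ✓ ADDLS  r0←0xcf
6: · ADDPL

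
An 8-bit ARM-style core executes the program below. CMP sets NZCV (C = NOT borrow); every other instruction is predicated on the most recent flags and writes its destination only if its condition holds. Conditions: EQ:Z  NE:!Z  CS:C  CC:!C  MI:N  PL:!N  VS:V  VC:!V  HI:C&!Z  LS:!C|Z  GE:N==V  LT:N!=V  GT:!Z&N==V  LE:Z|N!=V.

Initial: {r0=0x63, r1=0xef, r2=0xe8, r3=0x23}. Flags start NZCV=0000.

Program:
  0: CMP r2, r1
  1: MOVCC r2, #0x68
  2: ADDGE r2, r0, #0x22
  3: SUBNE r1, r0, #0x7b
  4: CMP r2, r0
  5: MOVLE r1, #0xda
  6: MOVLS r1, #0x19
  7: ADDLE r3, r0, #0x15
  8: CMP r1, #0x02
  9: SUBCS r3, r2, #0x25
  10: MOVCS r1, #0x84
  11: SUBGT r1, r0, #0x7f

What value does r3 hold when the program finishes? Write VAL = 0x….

VAL = 0x43

0: ✓ CMP  NZCV=1000
1: ✓ MOVCC  r2←0x68
2: · ADDGE
3: ✓ SUBNE  r1←0xe8
4: ✓ CMP  NZCV=0010
5: · MOVLE
6: · MOVLS
7: · ADDLE
8: ✓ CMP  NZCV=1010
9: ✓ SUBCS  r3←0x43
10: ✓ MOVCS  r1←0x84
11: · SUBGT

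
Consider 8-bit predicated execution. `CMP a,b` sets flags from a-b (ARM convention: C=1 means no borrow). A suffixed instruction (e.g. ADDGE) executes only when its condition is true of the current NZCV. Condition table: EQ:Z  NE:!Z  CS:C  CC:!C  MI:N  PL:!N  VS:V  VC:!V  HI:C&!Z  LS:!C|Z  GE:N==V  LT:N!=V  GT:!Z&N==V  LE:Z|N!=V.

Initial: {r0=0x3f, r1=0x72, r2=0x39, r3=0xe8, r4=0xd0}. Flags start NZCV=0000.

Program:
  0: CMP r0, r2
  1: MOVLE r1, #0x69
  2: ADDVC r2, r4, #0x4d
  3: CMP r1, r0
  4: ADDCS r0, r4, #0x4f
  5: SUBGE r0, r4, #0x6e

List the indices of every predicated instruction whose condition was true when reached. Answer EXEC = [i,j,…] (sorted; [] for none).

EXEC = [2,4,5]

[0] flags=0010 → (cmp)
[1] flags=0010 LE?F → skip
[2] flags=0010 VC?T → r2=0x1d
[3] flags=0010 → (cmp)
[4] flags=0010 CS?T → r0=0x1f
[5] flags=0010 GE?T → r0=0x62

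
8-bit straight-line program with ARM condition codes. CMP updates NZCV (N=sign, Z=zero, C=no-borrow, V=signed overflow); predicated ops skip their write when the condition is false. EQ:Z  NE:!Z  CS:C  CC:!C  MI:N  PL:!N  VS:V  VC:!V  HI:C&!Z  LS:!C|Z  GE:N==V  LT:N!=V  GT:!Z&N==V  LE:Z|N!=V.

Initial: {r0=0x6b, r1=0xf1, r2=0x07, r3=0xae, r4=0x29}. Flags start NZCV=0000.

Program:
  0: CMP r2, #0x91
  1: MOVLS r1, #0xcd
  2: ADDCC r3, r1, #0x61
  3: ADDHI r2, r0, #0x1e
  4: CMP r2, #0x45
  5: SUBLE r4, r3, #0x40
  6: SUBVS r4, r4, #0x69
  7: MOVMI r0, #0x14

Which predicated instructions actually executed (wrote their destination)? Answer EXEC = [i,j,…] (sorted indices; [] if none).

EXEC = [1,2,5,7]

[0] flags=0000 → (cmp)
[1] flags=0000 LS?T → r1=0xcd
[2] flags=0000 CC?T → r3=0x2e
[3] flags=0000 HI?F → skip
[4] flags=1000 → (cmp)
[5] flags=1000 LE?T → r4=0xee
[6] flags=1000 VS?F → skip
[7] flags=1000 MI?T → r0=0x14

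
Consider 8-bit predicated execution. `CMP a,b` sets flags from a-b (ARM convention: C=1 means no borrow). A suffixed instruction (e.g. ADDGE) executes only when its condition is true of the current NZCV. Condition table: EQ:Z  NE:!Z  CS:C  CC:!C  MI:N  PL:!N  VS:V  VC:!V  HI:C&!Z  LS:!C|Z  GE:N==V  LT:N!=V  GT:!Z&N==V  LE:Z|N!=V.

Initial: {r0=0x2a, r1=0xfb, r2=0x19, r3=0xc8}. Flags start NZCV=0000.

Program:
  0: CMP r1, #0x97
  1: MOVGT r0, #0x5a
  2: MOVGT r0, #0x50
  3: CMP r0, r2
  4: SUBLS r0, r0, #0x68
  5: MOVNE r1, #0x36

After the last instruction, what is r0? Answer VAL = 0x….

0: ✓ CMP  NZCV=0010
1: ✓ MOVGT  r0←0x5a
2: ✓ MOVGT  r0←0x50
3: ✓ CMP  NZCV=0010
4: · SUBLS
5: ✓ MOVNE  r1←0x36

VAL = 0x50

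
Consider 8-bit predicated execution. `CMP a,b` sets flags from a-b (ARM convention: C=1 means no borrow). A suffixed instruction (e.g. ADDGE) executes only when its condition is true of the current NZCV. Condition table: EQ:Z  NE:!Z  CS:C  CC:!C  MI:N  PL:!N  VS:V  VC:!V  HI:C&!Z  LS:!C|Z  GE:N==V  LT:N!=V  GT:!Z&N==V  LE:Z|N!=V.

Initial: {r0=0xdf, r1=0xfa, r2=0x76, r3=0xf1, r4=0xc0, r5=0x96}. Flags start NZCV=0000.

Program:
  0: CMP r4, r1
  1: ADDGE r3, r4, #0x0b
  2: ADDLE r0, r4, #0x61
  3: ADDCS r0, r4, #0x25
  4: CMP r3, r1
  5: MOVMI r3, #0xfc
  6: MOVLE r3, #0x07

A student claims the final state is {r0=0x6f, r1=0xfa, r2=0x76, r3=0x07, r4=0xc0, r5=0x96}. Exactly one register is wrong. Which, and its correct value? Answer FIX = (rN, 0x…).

0: ✓ CMP  NZCV=1000
1: · ADDGE
2: ✓ ADDLE  r0←0x21
3: · ADDCS
4: ✓ CMP  NZCV=1000
5: ✓ MOVMI  r3←0xfc
6: ✓ MOVLE  r3←0x07

FIX = (r0, 0x21)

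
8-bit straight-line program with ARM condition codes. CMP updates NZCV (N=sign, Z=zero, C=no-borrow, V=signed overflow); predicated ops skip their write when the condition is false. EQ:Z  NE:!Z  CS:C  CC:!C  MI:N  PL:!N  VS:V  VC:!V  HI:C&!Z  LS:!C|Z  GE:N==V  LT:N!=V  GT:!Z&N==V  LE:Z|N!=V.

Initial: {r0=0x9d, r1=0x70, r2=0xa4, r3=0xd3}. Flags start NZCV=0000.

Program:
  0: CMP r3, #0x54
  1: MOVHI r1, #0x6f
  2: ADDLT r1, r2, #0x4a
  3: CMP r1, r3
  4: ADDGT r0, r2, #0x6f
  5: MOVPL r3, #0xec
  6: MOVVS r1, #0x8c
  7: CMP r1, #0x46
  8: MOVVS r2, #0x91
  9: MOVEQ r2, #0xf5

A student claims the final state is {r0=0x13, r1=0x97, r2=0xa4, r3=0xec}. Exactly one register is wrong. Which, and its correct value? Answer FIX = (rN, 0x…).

FIX = (r1, 0xee)

[0] flags=0011 → (cmp)
[1] flags=0011 HI?T → r1=0x6f
[2] flags=0011 LT?T → r1=0xee
[3] flags=0010 → (cmp)
[4] flags=0010 GT?T → r0=0x13
[5] flags=0010 PL?T → r3=0xec
[6] flags=0010 VS?F → skip
[7] flags=1010 → (cmp)
[8] flags=1010 VS?F → skip
[9] flags=1010 EQ?F → skip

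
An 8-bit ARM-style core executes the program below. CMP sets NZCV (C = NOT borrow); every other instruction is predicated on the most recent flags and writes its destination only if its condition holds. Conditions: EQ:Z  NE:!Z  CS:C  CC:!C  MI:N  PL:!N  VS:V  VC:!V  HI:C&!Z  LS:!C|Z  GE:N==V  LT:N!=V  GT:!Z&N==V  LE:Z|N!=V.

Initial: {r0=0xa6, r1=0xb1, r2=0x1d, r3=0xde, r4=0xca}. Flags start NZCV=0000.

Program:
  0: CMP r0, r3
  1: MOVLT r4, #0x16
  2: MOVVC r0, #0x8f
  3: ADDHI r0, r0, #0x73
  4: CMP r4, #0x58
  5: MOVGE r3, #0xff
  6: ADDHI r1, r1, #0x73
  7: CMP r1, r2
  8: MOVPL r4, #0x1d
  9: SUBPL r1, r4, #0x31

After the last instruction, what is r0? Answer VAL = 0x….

[0] flags=1000 → (cmp)
[1] flags=1000 LT?T → r4=0x16
[2] flags=1000 VC?T → r0=0x8f
[3] flags=1000 HI?F → skip
[4] flags=1000 → (cmp)
[5] flags=1000 GE?F → skip
[6] flags=1000 HI?F → skip
[7] flags=1010 → (cmp)
[8] flags=1010 PL?F → skip
[9] flags=1010 PL?F → skip

VAL = 0x8f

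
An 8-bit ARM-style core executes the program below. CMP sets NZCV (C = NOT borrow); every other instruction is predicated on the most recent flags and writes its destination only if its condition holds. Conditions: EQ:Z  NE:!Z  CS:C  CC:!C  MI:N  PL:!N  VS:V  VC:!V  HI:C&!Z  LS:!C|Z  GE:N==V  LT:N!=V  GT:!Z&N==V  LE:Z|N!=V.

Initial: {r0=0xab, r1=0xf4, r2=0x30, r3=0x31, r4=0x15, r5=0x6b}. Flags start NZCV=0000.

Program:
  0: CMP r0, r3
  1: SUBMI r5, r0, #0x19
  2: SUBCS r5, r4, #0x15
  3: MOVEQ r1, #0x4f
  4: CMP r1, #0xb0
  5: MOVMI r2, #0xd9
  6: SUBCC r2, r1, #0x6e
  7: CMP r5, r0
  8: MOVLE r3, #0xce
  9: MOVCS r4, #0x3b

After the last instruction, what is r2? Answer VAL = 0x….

0: ✓ CMP  NZCV=0011
1: · SUBMI
2: ✓ SUBCS  r5←0x00
3: · MOVEQ
4: ✓ CMP  NZCV=0010
5: · MOVMI
6: · SUBCC
7: ✓ CMP  NZCV=0000
8: · MOVLE
9: · MOVCS

VAL = 0x30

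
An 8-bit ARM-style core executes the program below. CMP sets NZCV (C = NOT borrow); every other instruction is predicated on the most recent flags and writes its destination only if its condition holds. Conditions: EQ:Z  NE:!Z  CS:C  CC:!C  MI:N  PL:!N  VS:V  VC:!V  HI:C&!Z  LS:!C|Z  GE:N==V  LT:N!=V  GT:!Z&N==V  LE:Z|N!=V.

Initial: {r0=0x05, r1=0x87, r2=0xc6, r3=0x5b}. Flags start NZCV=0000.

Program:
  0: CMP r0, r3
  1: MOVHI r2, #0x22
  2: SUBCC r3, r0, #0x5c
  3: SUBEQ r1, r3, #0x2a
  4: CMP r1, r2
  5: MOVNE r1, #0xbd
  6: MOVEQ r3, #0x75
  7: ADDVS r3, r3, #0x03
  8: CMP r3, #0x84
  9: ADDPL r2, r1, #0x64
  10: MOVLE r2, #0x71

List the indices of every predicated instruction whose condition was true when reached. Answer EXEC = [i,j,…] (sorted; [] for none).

EXEC = [2,5,9]

0: ✓ CMP  NZCV=1000
1: · MOVHI
2: ✓ SUBCC  r3←0xa9
3: · SUBEQ
4: ✓ CMP  NZCV=1000
5: ✓ MOVNE  r1←0xbd
6: · MOVEQ
7: · ADDVS
8: ✓ CMP  NZCV=0010
9: ✓ ADDPL  r2←0x21
10: · MOVLE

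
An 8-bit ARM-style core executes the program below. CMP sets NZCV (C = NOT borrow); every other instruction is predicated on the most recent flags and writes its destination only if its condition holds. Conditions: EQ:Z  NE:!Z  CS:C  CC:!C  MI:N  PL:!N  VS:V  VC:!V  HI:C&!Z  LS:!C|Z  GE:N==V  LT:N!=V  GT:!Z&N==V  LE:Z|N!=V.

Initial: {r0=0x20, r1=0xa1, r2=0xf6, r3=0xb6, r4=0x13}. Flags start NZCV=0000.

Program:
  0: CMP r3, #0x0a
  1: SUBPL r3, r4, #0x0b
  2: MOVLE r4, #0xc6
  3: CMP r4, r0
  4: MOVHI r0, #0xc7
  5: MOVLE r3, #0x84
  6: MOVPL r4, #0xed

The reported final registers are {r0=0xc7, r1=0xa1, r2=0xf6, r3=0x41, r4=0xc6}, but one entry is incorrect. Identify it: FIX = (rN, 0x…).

FIX = (r3, 0x84)

[0] flags=1010 → (cmp)
[1] flags=1010 PL?F → skip
[2] flags=1010 LE?T → r4=0xc6
[3] flags=1010 → (cmp)
[4] flags=1010 HI?T → r0=0xc7
[5] flags=1010 LE?T → r3=0x84
[6] flags=1010 PL?F → skip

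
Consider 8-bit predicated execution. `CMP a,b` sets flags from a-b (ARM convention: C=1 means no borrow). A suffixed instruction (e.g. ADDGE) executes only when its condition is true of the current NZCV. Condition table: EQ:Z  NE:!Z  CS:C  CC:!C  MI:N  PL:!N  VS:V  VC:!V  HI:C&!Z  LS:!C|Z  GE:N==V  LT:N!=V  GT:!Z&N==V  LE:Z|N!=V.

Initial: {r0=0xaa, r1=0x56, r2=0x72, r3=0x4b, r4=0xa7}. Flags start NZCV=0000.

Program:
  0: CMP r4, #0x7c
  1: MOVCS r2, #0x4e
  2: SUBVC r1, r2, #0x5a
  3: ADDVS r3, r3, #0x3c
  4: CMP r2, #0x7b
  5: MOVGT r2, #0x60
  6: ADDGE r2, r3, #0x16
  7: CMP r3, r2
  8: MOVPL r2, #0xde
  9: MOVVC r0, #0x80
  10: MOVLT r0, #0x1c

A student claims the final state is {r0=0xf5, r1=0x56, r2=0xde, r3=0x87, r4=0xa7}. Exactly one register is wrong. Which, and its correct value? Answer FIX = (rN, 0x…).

0: ✓ CMP  NZCV=0011
1: ✓ MOVCS  r2←0x4e
2: · SUBVC
3: ✓ ADDVS  r3←0x87
4: ✓ CMP  NZCV=1000
5: · MOVGT
6: · ADDGE
7: ✓ CMP  NZCV=0011
8: ✓ MOVPL  r2←0xde
9: · MOVVC
10: ✓ MOVLT  r0←0x1c

FIX = (r0, 0x1c)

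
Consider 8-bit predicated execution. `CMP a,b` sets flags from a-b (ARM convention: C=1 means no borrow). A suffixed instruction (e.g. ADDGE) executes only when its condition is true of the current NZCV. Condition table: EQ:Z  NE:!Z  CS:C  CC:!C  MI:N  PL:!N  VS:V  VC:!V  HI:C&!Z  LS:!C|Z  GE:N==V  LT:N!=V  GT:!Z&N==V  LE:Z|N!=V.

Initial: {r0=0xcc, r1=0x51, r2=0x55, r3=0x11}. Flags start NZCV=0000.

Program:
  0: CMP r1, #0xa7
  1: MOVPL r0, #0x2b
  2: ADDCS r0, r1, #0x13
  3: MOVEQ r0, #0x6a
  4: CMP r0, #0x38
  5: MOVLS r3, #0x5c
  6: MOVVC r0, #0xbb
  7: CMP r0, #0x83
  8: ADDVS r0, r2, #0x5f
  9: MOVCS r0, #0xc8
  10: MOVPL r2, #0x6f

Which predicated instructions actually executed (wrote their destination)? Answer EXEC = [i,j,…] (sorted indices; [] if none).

[0] flags=1001 → (cmp)
[1] flags=1001 PL?F → skip
[2] flags=1001 CS?F → skip
[3] flags=1001 EQ?F → skip
[4] flags=1010 → (cmp)
[5] flags=1010 LS?F → skip
[6] flags=1010 VC?T → r0=0xbb
[7] flags=0010 → (cmp)
[8] flags=0010 VS?F → skip
[9] flags=0010 CS?T → r0=0xc8
[10] flags=0010 PL?T → r2=0x6f

EXEC = [6,9,10]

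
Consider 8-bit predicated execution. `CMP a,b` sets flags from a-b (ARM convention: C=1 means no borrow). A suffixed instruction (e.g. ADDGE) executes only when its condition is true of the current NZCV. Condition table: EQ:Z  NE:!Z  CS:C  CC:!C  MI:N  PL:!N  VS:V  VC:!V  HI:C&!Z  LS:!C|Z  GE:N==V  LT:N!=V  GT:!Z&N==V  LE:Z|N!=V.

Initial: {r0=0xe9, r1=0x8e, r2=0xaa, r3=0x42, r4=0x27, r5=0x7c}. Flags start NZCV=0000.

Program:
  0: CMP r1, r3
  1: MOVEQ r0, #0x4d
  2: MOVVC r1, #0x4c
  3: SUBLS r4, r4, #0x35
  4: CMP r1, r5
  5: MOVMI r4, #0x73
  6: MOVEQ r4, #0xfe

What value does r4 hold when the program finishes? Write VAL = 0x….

VAL = 0x27

[0] flags=0011 → (cmp)
[1] flags=0011 EQ?F → skip
[2] flags=0011 VC?F → skip
[3] flags=0011 LS?F → skip
[4] flags=0011 → (cmp)
[5] flags=0011 MI?F → skip
[6] flags=0011 EQ?F → skip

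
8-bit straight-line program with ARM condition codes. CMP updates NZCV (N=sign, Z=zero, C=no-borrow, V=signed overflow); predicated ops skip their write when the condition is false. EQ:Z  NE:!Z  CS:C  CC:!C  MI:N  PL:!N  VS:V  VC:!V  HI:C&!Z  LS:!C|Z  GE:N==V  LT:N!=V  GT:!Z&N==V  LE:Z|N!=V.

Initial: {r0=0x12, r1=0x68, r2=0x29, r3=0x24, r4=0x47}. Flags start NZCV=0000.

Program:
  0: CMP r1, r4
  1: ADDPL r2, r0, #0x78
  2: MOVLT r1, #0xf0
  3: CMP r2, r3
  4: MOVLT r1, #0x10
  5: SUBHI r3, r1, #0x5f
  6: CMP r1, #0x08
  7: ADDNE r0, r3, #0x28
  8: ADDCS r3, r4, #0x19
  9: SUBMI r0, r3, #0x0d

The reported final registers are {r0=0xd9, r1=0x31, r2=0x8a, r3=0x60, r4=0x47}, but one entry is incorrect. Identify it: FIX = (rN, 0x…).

FIX = (r1, 0x10)

[0] flags=0010 → (cmp)
[1] flags=0010 PL?T → r2=0x8a
[2] flags=0010 LT?F → skip
[3] flags=0011 → (cmp)
[4] flags=0011 LT?T → r1=0x10
[5] flags=0011 HI?T → r3=0xb1
[6] flags=0010 → (cmp)
[7] flags=0010 NE?T → r0=0xd9
[8] flags=0010 CS?T → r3=0x60
[9] flags=0010 MI?F → skip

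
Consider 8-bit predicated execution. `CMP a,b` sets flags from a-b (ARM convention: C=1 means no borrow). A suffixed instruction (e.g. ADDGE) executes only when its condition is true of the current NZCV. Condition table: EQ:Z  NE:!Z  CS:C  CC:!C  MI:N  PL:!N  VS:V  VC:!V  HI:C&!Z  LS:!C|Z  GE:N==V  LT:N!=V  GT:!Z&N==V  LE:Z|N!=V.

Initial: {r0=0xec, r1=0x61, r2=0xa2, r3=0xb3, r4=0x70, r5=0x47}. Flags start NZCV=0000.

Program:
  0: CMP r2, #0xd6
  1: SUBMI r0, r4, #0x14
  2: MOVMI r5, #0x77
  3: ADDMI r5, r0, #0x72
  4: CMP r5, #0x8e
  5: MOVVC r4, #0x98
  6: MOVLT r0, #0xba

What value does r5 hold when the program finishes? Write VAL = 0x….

0: ✓ CMP  NZCV=1000
1: ✓ SUBMI  r0←0x5c
2: ✓ MOVMI  r5←0x77
3: ✓ ADDMI  r5←0xce
4: ✓ CMP  NZCV=0010
5: ✓ MOVVC  r4←0x98
6: · MOVLT

VAL = 0xce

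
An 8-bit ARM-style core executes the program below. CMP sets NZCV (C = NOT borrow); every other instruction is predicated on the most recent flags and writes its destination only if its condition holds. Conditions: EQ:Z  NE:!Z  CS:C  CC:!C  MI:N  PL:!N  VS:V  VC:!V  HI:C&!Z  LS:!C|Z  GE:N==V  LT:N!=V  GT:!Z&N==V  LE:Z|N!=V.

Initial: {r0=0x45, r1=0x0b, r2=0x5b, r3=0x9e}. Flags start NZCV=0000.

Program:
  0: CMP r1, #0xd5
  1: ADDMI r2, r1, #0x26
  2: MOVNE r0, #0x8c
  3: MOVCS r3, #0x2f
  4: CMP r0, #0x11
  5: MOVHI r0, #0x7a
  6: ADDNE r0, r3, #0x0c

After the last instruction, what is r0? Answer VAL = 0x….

[0] flags=0000 → (cmp)
[1] flags=0000 MI?F → skip
[2] flags=0000 NE?T → r0=0x8c
[3] flags=0000 CS?F → skip
[4] flags=0011 → (cmp)
[5] flags=0011 HI?T → r0=0x7a
[6] flags=0011 NE?T → r0=0xaa

VAL = 0xaa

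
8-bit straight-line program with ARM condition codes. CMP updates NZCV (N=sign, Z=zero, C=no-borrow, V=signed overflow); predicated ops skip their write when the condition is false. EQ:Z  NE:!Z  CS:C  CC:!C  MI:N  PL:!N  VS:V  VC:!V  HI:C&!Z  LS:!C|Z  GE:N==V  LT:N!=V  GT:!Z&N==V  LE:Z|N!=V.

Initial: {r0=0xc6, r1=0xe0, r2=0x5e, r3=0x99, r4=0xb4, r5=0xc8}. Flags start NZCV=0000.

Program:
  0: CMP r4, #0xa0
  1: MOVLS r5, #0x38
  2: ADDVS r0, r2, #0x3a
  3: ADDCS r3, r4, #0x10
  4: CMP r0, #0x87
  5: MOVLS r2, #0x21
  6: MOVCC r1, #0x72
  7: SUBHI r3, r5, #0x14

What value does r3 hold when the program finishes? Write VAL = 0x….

[0] flags=0010 → (cmp)
[1] flags=0010 LS?F → skip
[2] flags=0010 VS?F → skip
[3] flags=0010 CS?T → r3=0xc4
[4] flags=0010 → (cmp)
[5] flags=0010 LS?F → skip
[6] flags=0010 CC?F → skip
[7] flags=0010 HI?T → r3=0xb4

VAL = 0xb4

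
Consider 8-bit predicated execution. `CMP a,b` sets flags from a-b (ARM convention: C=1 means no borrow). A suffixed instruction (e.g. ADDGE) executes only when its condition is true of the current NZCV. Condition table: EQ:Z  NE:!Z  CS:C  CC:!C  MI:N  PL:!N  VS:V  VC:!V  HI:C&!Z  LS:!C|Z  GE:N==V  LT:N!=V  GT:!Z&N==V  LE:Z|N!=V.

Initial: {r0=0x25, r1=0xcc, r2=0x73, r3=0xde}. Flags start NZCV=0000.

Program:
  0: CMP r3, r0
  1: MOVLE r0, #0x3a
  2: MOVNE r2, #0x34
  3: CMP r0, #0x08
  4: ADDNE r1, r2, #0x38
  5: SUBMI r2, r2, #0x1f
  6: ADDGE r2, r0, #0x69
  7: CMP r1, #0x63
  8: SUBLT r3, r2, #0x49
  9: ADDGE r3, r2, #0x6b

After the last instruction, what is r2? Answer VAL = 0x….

VAL = 0xa3

0: ✓ CMP  NZCV=1010
1: ✓ MOVLE  r0←0x3a
2: ✓ MOVNE  r2←0x34
3: ✓ CMP  NZCV=0010
4: ✓ ADDNE  r1←0x6c
5: · SUBMI
6: ✓ ADDGE  r2←0xa3
7: ✓ CMP  NZCV=0010
8: · SUBLT
9: ✓ ADDGE  r3←0x0e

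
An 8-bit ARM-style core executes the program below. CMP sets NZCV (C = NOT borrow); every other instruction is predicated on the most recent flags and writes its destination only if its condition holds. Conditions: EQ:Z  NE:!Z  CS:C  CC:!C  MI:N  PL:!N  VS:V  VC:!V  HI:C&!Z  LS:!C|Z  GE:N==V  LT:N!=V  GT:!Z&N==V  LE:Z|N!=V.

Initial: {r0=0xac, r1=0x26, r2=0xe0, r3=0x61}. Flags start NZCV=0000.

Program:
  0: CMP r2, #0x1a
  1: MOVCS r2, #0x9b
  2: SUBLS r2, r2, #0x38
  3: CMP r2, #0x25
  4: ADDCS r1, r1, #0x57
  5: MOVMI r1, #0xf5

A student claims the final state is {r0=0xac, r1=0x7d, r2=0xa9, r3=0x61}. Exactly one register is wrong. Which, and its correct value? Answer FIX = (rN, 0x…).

FIX = (r2, 0x9b)

0: ✓ CMP  NZCV=1010
1: ✓ MOVCS  r2←0x9b
2: · SUBLS
3: ✓ CMP  NZCV=0011
4: ✓ ADDCS  r1←0x7d
5: · MOVMI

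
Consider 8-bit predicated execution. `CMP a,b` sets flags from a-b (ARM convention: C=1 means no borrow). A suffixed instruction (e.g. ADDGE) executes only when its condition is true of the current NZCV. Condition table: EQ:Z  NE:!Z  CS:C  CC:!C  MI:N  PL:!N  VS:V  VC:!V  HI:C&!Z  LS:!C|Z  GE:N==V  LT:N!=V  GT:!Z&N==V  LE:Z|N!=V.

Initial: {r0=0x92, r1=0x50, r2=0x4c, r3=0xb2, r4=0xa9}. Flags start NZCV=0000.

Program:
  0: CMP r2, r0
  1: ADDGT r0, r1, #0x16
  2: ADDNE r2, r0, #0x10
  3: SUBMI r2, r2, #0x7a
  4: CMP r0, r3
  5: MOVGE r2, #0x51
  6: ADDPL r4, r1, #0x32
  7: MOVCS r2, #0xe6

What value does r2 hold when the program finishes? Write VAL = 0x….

0: ✓ CMP  NZCV=1001
1: ✓ ADDGT  r0←0x66
2: ✓ ADDNE  r2←0x76
3: ✓ SUBMI  r2←0xfc
4: ✓ CMP  NZCV=1001
5: ✓ MOVGE  r2←0x51
6: · ADDPL
7: · MOVCS

VAL = 0x51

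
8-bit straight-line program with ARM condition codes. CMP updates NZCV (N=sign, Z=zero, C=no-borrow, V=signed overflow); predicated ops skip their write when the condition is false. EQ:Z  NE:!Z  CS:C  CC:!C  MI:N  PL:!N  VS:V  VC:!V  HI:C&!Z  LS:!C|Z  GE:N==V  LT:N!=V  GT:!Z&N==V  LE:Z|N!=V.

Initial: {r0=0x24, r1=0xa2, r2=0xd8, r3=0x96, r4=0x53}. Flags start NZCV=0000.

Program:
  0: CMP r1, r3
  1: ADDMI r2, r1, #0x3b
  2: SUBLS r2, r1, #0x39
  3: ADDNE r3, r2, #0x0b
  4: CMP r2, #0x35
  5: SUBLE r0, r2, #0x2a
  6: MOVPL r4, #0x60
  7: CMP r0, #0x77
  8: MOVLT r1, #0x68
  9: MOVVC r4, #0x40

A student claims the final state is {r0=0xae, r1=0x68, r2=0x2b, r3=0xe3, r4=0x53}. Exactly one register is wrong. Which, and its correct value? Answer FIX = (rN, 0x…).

[0] flags=0010 → (cmp)
[1] flags=0010 MI?F → skip
[2] flags=0010 LS?F → skip
[3] flags=0010 NE?T → r3=0xe3
[4] flags=1010 → (cmp)
[5] flags=1010 LE?T → r0=0xae
[6] flags=1010 PL?F → skip
[7] flags=0011 → (cmp)
[8] flags=0011 LT?T → r1=0x68
[9] flags=0011 VC?F → skip

FIX = (r2, 0xd8)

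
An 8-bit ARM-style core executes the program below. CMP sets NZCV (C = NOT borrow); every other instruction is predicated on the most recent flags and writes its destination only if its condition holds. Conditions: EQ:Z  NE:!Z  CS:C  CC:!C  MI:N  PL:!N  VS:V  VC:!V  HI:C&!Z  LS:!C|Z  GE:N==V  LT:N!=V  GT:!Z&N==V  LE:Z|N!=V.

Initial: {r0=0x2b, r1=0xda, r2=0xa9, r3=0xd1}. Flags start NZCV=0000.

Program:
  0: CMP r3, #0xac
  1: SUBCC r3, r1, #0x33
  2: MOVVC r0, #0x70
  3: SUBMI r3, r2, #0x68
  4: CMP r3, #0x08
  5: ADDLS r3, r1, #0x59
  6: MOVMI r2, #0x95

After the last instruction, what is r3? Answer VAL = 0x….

VAL = 0xd1

0: ✓ CMP  NZCV=0010
1: · SUBCC
2: ✓ MOVVC  r0←0x70
3: · SUBMI
4: ✓ CMP  NZCV=1010
5: · ADDLS
6: ✓ MOVMI  r2←0x95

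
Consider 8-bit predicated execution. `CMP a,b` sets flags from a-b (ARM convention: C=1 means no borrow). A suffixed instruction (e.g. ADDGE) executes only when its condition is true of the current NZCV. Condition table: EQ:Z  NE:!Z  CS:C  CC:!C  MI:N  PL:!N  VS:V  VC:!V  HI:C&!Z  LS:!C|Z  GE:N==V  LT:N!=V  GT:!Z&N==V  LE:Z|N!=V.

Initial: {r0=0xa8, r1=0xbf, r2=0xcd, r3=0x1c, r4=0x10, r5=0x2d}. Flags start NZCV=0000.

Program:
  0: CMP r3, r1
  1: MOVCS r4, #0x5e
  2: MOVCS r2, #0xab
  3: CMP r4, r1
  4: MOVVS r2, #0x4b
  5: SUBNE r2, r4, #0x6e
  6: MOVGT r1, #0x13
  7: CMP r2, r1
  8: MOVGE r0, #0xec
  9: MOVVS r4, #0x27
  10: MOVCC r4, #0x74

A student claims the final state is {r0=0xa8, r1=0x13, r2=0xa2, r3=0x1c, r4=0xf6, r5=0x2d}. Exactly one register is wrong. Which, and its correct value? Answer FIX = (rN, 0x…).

FIX = (r4, 0x10)

[0] flags=0000 → (cmp)
[1] flags=0000 CS?F → skip
[2] flags=0000 CS?F → skip
[3] flags=0000 → (cmp)
[4] flags=0000 VS?F → skip
[5] flags=0000 NE?T → r2=0xa2
[6] flags=0000 GT?T → r1=0x13
[7] flags=1010 → (cmp)
[8] flags=1010 GE?F → skip
[9] flags=1010 VS?F → skip
[10] flags=1010 CC?F → skip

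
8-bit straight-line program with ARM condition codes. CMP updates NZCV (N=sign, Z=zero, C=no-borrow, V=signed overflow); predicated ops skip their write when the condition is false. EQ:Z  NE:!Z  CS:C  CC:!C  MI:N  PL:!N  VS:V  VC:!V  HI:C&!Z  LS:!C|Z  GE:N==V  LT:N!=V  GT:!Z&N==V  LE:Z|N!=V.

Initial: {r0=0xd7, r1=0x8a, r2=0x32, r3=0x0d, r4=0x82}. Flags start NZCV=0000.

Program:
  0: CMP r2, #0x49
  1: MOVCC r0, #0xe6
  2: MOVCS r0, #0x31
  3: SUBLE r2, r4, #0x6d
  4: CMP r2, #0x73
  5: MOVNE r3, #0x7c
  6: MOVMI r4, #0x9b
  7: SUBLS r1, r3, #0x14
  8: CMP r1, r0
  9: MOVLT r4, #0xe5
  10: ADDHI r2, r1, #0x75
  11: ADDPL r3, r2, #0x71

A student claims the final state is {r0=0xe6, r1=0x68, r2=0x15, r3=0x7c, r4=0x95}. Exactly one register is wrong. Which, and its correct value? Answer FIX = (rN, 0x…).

0: ✓ CMP  NZCV=1000
1: ✓ MOVCC  r0←0xe6
2: · MOVCS
3: ✓ SUBLE  r2←0x15
4: ✓ CMP  NZCV=1000
5: ✓ MOVNE  r3←0x7c
6: ✓ MOVMI  r4←0x9b
7: ✓ SUBLS  r1←0x68
8: ✓ CMP  NZCV=1001
9: · MOVLT
10: · ADDHI
11: · ADDPL

FIX = (r4, 0x9b)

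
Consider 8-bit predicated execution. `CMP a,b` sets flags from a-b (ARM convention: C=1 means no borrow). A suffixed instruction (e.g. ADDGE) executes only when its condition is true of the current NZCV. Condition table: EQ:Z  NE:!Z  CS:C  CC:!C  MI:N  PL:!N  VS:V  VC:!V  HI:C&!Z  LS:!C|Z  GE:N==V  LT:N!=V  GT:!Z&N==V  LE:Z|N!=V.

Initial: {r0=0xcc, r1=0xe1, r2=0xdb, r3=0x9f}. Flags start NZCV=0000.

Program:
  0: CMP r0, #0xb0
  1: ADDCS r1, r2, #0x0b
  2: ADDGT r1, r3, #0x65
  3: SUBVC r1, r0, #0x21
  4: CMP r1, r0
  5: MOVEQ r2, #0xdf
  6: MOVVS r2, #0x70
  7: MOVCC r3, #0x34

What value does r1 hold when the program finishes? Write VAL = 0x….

[0] flags=0010 → (cmp)
[1] flags=0010 CS?T → r1=0xe6
[2] flags=0010 GT?T → r1=0x04
[3] flags=0010 VC?T → r1=0xab
[4] flags=1000 → (cmp)
[5] flags=1000 EQ?F → skip
[6] flags=1000 VS?F → skip
[7] flags=1000 CC?T → r3=0x34

VAL = 0xab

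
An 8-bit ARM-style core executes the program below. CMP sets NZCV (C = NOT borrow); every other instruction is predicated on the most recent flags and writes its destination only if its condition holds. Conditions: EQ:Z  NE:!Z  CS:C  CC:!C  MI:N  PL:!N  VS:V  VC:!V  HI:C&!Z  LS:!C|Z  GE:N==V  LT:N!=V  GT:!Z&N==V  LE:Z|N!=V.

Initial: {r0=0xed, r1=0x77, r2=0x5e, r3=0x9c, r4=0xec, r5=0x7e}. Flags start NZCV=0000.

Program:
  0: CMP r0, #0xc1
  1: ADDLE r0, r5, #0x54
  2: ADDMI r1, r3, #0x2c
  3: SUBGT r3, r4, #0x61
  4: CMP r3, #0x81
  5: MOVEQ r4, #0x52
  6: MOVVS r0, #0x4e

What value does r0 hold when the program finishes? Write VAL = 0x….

VAL = 0xed

[0] flags=0010 → (cmp)
[1] flags=0010 LE?F → skip
[2] flags=0010 MI?F → skip
[3] flags=0010 GT?T → r3=0x8b
[4] flags=0010 → (cmp)
[5] flags=0010 EQ?F → skip
[6] flags=0010 VS?F → skip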